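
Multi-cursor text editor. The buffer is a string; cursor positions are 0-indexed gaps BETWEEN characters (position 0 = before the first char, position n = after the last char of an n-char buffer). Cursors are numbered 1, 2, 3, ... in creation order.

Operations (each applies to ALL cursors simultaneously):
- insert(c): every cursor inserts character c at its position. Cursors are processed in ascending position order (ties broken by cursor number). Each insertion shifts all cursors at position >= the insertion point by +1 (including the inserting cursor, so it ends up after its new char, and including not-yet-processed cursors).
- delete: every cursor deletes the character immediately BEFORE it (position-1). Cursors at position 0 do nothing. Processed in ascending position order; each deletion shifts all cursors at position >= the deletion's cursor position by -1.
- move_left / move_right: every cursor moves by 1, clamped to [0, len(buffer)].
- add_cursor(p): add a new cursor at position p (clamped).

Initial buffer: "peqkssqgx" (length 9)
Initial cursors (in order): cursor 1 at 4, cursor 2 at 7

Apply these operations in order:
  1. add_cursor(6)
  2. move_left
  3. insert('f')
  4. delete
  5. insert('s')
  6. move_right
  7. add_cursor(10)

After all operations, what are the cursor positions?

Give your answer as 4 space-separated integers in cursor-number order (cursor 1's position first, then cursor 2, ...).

Answer: 5 10 8 10

Derivation:
After op 1 (add_cursor(6)): buffer="peqkssqgx" (len 9), cursors c1@4 c3@6 c2@7, authorship .........
After op 2 (move_left): buffer="peqkssqgx" (len 9), cursors c1@3 c3@5 c2@6, authorship .........
After op 3 (insert('f')): buffer="peqfksfsfqgx" (len 12), cursors c1@4 c3@7 c2@9, authorship ...1..3.2...
After op 4 (delete): buffer="peqkssqgx" (len 9), cursors c1@3 c3@5 c2@6, authorship .........
After op 5 (insert('s')): buffer="peqskssssqgx" (len 12), cursors c1@4 c3@7 c2@9, authorship ...1..3.2...
After op 6 (move_right): buffer="peqskssssqgx" (len 12), cursors c1@5 c3@8 c2@10, authorship ...1..3.2...
After op 7 (add_cursor(10)): buffer="peqskssssqgx" (len 12), cursors c1@5 c3@8 c2@10 c4@10, authorship ...1..3.2...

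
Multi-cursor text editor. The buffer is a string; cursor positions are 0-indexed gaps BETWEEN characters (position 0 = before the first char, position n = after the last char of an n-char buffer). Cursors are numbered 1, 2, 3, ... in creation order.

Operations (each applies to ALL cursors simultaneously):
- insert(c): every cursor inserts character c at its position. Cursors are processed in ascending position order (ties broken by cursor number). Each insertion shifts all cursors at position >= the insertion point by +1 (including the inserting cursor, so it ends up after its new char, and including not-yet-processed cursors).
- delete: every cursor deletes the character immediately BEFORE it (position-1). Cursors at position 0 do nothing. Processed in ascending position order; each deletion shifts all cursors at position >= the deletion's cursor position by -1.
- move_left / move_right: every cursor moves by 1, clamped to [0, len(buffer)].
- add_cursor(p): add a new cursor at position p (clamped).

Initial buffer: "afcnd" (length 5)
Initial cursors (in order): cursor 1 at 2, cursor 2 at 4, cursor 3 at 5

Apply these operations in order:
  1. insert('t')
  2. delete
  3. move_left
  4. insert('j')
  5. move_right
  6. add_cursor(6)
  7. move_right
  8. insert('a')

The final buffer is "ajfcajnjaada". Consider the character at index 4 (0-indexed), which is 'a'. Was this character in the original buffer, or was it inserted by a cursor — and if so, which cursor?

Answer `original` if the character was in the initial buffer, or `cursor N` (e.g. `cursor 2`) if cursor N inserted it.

Answer: cursor 1

Derivation:
After op 1 (insert('t')): buffer="aftcntdt" (len 8), cursors c1@3 c2@6 c3@8, authorship ..1..2.3
After op 2 (delete): buffer="afcnd" (len 5), cursors c1@2 c2@4 c3@5, authorship .....
After op 3 (move_left): buffer="afcnd" (len 5), cursors c1@1 c2@3 c3@4, authorship .....
After op 4 (insert('j')): buffer="ajfcjnjd" (len 8), cursors c1@2 c2@5 c3@7, authorship .1..2.3.
After op 5 (move_right): buffer="ajfcjnjd" (len 8), cursors c1@3 c2@6 c3@8, authorship .1..2.3.
After op 6 (add_cursor(6)): buffer="ajfcjnjd" (len 8), cursors c1@3 c2@6 c4@6 c3@8, authorship .1..2.3.
After op 7 (move_right): buffer="ajfcjnjd" (len 8), cursors c1@4 c2@7 c4@7 c3@8, authorship .1..2.3.
After op 8 (insert('a')): buffer="ajfcajnjaada" (len 12), cursors c1@5 c2@10 c4@10 c3@12, authorship .1..12.324.3
Authorship (.=original, N=cursor N): . 1 . . 1 2 . 3 2 4 . 3
Index 4: author = 1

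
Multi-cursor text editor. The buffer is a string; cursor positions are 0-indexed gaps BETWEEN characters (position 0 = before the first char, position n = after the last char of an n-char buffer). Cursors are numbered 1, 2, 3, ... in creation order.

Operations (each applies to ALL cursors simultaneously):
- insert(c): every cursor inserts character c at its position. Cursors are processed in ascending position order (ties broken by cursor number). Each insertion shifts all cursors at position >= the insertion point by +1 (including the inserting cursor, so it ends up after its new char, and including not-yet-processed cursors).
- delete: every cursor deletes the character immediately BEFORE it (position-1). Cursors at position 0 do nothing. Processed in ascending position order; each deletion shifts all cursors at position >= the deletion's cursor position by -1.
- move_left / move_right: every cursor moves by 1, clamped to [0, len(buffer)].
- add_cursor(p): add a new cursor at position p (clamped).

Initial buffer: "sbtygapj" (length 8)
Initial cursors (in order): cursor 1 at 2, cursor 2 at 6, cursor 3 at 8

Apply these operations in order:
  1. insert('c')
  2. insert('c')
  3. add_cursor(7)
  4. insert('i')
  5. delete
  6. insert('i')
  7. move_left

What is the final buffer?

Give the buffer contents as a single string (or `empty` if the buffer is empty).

After op 1 (insert('c')): buffer="sbctygacpjc" (len 11), cursors c1@3 c2@8 c3@11, authorship ..1....2..3
After op 2 (insert('c')): buffer="sbcctygaccpjcc" (len 14), cursors c1@4 c2@10 c3@14, authorship ..11....22..33
After op 3 (add_cursor(7)): buffer="sbcctygaccpjcc" (len 14), cursors c1@4 c4@7 c2@10 c3@14, authorship ..11....22..33
After op 4 (insert('i')): buffer="sbccitygiaccipjcci" (len 18), cursors c1@5 c4@9 c2@13 c3@18, authorship ..111...4.222..333
After op 5 (delete): buffer="sbcctygaccpjcc" (len 14), cursors c1@4 c4@7 c2@10 c3@14, authorship ..11....22..33
After op 6 (insert('i')): buffer="sbccitygiaccipjcci" (len 18), cursors c1@5 c4@9 c2@13 c3@18, authorship ..111...4.222..333
After op 7 (move_left): buffer="sbccitygiaccipjcci" (len 18), cursors c1@4 c4@8 c2@12 c3@17, authorship ..111...4.222..333

Answer: sbccitygiaccipjcci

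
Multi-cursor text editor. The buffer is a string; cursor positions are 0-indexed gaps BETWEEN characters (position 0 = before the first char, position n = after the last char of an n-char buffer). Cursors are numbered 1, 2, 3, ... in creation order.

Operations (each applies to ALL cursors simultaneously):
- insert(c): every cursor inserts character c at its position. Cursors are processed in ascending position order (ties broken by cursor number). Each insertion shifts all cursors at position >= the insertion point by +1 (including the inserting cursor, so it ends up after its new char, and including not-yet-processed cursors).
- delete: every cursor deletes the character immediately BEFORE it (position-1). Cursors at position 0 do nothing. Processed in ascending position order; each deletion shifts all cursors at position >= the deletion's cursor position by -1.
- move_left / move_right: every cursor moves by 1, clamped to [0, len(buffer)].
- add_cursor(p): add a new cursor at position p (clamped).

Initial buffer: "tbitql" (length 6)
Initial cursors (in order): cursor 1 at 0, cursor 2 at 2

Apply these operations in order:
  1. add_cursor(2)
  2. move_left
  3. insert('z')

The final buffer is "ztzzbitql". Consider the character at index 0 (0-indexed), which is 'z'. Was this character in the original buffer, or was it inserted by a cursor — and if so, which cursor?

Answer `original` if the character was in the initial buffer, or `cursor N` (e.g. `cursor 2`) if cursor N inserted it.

Answer: cursor 1

Derivation:
After op 1 (add_cursor(2)): buffer="tbitql" (len 6), cursors c1@0 c2@2 c3@2, authorship ......
After op 2 (move_left): buffer="tbitql" (len 6), cursors c1@0 c2@1 c3@1, authorship ......
After op 3 (insert('z')): buffer="ztzzbitql" (len 9), cursors c1@1 c2@4 c3@4, authorship 1.23.....
Authorship (.=original, N=cursor N): 1 . 2 3 . . . . .
Index 0: author = 1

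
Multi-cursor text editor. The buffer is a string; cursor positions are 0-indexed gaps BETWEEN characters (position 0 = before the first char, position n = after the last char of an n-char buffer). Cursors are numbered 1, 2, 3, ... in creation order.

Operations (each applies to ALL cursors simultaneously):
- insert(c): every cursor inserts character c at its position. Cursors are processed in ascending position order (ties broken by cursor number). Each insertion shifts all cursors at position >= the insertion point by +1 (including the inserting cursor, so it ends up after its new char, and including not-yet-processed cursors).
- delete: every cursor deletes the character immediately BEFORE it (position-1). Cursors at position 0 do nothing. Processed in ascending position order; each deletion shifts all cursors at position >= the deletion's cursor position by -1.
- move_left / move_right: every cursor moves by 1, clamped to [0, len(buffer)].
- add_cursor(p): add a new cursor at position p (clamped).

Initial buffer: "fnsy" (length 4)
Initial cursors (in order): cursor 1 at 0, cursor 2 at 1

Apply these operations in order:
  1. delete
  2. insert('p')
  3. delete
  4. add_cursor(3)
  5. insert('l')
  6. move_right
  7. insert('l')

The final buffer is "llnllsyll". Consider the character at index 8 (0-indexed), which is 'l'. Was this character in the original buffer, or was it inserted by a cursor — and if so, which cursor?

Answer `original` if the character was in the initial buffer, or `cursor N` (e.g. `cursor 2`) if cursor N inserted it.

Answer: cursor 3

Derivation:
After op 1 (delete): buffer="nsy" (len 3), cursors c1@0 c2@0, authorship ...
After op 2 (insert('p')): buffer="ppnsy" (len 5), cursors c1@2 c2@2, authorship 12...
After op 3 (delete): buffer="nsy" (len 3), cursors c1@0 c2@0, authorship ...
After op 4 (add_cursor(3)): buffer="nsy" (len 3), cursors c1@0 c2@0 c3@3, authorship ...
After op 5 (insert('l')): buffer="llnsyl" (len 6), cursors c1@2 c2@2 c3@6, authorship 12...3
After op 6 (move_right): buffer="llnsyl" (len 6), cursors c1@3 c2@3 c3@6, authorship 12...3
After op 7 (insert('l')): buffer="llnllsyll" (len 9), cursors c1@5 c2@5 c3@9, authorship 12.12..33
Authorship (.=original, N=cursor N): 1 2 . 1 2 . . 3 3
Index 8: author = 3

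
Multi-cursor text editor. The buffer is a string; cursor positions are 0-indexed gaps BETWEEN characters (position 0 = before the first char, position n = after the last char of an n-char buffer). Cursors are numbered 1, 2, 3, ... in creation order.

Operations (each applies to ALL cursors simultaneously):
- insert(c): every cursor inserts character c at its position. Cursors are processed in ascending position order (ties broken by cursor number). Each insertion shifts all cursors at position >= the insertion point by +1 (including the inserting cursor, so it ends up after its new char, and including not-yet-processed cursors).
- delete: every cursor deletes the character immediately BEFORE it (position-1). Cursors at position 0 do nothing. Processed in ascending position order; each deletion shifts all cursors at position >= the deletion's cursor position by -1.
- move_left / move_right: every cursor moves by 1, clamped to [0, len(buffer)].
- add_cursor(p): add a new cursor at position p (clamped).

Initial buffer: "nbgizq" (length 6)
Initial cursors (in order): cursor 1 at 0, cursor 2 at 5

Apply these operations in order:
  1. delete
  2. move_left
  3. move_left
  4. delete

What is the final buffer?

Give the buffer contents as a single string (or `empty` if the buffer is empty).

Answer: ngiq

Derivation:
After op 1 (delete): buffer="nbgiq" (len 5), cursors c1@0 c2@4, authorship .....
After op 2 (move_left): buffer="nbgiq" (len 5), cursors c1@0 c2@3, authorship .....
After op 3 (move_left): buffer="nbgiq" (len 5), cursors c1@0 c2@2, authorship .....
After op 4 (delete): buffer="ngiq" (len 4), cursors c1@0 c2@1, authorship ....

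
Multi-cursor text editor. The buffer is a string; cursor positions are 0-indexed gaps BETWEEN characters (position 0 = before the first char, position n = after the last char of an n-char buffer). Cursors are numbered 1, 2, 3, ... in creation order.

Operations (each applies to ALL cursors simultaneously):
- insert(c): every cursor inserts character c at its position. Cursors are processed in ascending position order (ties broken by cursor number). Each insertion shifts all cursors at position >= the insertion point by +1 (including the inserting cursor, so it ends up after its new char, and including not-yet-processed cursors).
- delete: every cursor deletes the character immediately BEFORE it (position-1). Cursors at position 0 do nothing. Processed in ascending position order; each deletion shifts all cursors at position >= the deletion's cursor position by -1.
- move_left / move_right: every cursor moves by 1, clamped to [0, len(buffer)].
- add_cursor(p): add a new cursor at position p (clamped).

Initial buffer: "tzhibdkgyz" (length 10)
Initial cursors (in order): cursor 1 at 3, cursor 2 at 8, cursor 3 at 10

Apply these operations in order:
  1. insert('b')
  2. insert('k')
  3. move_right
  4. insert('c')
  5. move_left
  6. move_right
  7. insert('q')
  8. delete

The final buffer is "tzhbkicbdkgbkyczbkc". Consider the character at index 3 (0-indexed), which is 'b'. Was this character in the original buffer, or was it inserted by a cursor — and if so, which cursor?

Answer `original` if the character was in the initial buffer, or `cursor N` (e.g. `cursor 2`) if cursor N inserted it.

After op 1 (insert('b')): buffer="tzhbibdkgbyzb" (len 13), cursors c1@4 c2@10 c3@13, authorship ...1.....2..3
After op 2 (insert('k')): buffer="tzhbkibdkgbkyzbk" (len 16), cursors c1@5 c2@12 c3@16, authorship ...11.....22..33
After op 3 (move_right): buffer="tzhbkibdkgbkyzbk" (len 16), cursors c1@6 c2@13 c3@16, authorship ...11.....22..33
After op 4 (insert('c')): buffer="tzhbkicbdkgbkyczbkc" (len 19), cursors c1@7 c2@15 c3@19, authorship ...11.1....22.2.333
After op 5 (move_left): buffer="tzhbkicbdkgbkyczbkc" (len 19), cursors c1@6 c2@14 c3@18, authorship ...11.1....22.2.333
After op 6 (move_right): buffer="tzhbkicbdkgbkyczbkc" (len 19), cursors c1@7 c2@15 c3@19, authorship ...11.1....22.2.333
After op 7 (insert('q')): buffer="tzhbkicqbdkgbkycqzbkcq" (len 22), cursors c1@8 c2@17 c3@22, authorship ...11.11....22.22.3333
After op 8 (delete): buffer="tzhbkicbdkgbkyczbkc" (len 19), cursors c1@7 c2@15 c3@19, authorship ...11.1....22.2.333
Authorship (.=original, N=cursor N): . . . 1 1 . 1 . . . . 2 2 . 2 . 3 3 3
Index 3: author = 1

Answer: cursor 1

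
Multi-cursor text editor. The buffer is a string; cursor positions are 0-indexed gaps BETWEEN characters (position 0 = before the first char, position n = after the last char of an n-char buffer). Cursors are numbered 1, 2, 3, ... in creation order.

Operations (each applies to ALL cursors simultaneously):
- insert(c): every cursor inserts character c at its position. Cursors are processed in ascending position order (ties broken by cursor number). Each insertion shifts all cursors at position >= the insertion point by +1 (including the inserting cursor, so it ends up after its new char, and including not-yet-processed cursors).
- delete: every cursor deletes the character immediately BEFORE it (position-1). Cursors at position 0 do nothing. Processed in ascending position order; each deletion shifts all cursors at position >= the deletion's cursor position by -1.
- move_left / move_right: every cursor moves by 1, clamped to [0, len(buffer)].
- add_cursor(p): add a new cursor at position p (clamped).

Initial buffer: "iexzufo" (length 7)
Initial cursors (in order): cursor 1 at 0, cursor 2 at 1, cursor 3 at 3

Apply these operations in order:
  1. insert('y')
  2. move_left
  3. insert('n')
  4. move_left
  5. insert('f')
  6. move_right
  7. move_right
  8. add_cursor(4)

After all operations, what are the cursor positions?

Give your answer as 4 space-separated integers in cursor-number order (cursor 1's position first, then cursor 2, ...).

Answer: 3 7 12 4

Derivation:
After op 1 (insert('y')): buffer="yiyexyzufo" (len 10), cursors c1@1 c2@3 c3@6, authorship 1.2..3....
After op 2 (move_left): buffer="yiyexyzufo" (len 10), cursors c1@0 c2@2 c3@5, authorship 1.2..3....
After op 3 (insert('n')): buffer="nyinyexnyzufo" (len 13), cursors c1@1 c2@4 c3@8, authorship 11.22..33....
After op 4 (move_left): buffer="nyinyexnyzufo" (len 13), cursors c1@0 c2@3 c3@7, authorship 11.22..33....
After op 5 (insert('f')): buffer="fnyifnyexfnyzufo" (len 16), cursors c1@1 c2@5 c3@10, authorship 111.222..333....
After op 6 (move_right): buffer="fnyifnyexfnyzufo" (len 16), cursors c1@2 c2@6 c3@11, authorship 111.222..333....
After op 7 (move_right): buffer="fnyifnyexfnyzufo" (len 16), cursors c1@3 c2@7 c3@12, authorship 111.222..333....
After op 8 (add_cursor(4)): buffer="fnyifnyexfnyzufo" (len 16), cursors c1@3 c4@4 c2@7 c3@12, authorship 111.222..333....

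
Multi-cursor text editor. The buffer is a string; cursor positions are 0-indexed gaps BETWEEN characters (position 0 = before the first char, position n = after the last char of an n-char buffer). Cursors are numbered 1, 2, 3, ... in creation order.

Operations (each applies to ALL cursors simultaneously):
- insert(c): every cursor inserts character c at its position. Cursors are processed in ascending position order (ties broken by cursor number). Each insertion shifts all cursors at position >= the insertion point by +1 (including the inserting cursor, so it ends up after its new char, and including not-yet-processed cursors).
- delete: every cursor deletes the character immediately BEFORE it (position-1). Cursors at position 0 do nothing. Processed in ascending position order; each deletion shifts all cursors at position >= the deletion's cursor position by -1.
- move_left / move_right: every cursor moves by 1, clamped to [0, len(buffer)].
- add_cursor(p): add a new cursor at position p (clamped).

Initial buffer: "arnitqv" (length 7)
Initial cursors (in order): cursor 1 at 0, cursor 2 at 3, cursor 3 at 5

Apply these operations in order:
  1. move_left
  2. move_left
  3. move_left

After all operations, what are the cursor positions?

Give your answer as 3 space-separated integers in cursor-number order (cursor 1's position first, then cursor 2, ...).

Answer: 0 0 2

Derivation:
After op 1 (move_left): buffer="arnitqv" (len 7), cursors c1@0 c2@2 c3@4, authorship .......
After op 2 (move_left): buffer="arnitqv" (len 7), cursors c1@0 c2@1 c3@3, authorship .......
After op 3 (move_left): buffer="arnitqv" (len 7), cursors c1@0 c2@0 c3@2, authorship .......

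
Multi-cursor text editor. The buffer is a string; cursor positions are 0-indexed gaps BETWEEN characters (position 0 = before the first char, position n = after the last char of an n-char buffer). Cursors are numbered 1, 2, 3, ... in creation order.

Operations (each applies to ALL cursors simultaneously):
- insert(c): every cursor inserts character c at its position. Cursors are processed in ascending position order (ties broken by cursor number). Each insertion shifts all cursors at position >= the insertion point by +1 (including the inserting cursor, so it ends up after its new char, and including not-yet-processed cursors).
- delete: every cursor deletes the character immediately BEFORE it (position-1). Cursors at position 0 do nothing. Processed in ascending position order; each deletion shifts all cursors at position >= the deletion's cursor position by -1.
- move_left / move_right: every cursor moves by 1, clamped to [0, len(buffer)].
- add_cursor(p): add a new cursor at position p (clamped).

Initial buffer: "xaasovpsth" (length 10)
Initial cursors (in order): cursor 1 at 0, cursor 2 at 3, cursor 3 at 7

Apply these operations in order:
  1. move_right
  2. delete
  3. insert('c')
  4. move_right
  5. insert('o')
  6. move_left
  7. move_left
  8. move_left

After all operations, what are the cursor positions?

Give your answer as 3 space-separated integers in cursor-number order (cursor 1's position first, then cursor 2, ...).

Answer: 0 4 9

Derivation:
After op 1 (move_right): buffer="xaasovpsth" (len 10), cursors c1@1 c2@4 c3@8, authorship ..........
After op 2 (delete): buffer="aaovpth" (len 7), cursors c1@0 c2@2 c3@5, authorship .......
After op 3 (insert('c')): buffer="caacovpcth" (len 10), cursors c1@1 c2@4 c3@8, authorship 1..2...3..
After op 4 (move_right): buffer="caacovpcth" (len 10), cursors c1@2 c2@5 c3@9, authorship 1..2...3..
After op 5 (insert('o')): buffer="caoacoovpctoh" (len 13), cursors c1@3 c2@7 c3@12, authorship 1.1.2.2..3.3.
After op 6 (move_left): buffer="caoacoovpctoh" (len 13), cursors c1@2 c2@6 c3@11, authorship 1.1.2.2..3.3.
After op 7 (move_left): buffer="caoacoovpctoh" (len 13), cursors c1@1 c2@5 c3@10, authorship 1.1.2.2..3.3.
After op 8 (move_left): buffer="caoacoovpctoh" (len 13), cursors c1@0 c2@4 c3@9, authorship 1.1.2.2..3.3.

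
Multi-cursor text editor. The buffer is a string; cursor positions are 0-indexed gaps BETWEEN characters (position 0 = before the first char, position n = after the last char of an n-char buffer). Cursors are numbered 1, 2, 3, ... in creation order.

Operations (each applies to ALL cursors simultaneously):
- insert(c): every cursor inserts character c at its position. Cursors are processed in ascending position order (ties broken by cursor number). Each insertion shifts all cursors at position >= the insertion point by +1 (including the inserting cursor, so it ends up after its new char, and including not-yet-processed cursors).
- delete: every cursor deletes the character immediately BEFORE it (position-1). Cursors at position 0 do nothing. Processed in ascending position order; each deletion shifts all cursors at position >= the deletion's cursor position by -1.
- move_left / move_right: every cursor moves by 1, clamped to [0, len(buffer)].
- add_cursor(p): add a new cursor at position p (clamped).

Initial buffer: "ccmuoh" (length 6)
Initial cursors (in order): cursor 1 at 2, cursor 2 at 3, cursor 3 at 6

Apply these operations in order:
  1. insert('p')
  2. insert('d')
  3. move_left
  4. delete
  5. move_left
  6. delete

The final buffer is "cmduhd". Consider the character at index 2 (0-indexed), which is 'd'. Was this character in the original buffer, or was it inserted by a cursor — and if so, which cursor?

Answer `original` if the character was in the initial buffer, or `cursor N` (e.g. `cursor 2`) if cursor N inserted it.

Answer: cursor 2

Derivation:
After op 1 (insert('p')): buffer="ccpmpuohp" (len 9), cursors c1@3 c2@5 c3@9, authorship ..1.2...3
After op 2 (insert('d')): buffer="ccpdmpduohpd" (len 12), cursors c1@4 c2@7 c3@12, authorship ..11.22...33
After op 3 (move_left): buffer="ccpdmpduohpd" (len 12), cursors c1@3 c2@6 c3@11, authorship ..11.22...33
After op 4 (delete): buffer="ccdmduohd" (len 9), cursors c1@2 c2@4 c3@8, authorship ..1.2...3
After op 5 (move_left): buffer="ccdmduohd" (len 9), cursors c1@1 c2@3 c3@7, authorship ..1.2...3
After op 6 (delete): buffer="cmduhd" (len 6), cursors c1@0 c2@1 c3@4, authorship ..2..3
Authorship (.=original, N=cursor N): . . 2 . . 3
Index 2: author = 2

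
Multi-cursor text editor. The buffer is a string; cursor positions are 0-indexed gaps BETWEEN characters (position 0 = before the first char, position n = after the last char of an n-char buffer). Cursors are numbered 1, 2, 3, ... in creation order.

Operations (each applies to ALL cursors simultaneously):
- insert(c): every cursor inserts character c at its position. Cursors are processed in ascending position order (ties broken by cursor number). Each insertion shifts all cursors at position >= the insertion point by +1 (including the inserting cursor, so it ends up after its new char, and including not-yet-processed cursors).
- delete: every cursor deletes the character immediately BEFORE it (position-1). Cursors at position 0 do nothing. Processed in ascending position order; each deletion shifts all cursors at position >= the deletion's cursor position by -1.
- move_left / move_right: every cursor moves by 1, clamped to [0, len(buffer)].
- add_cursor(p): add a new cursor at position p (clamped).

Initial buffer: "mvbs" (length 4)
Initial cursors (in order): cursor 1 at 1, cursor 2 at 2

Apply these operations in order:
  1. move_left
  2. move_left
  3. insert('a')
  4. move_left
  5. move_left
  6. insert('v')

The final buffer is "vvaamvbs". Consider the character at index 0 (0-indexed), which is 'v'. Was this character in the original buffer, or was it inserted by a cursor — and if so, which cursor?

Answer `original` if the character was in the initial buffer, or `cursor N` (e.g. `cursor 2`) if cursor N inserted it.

After op 1 (move_left): buffer="mvbs" (len 4), cursors c1@0 c2@1, authorship ....
After op 2 (move_left): buffer="mvbs" (len 4), cursors c1@0 c2@0, authorship ....
After op 3 (insert('a')): buffer="aamvbs" (len 6), cursors c1@2 c2@2, authorship 12....
After op 4 (move_left): buffer="aamvbs" (len 6), cursors c1@1 c2@1, authorship 12....
After op 5 (move_left): buffer="aamvbs" (len 6), cursors c1@0 c2@0, authorship 12....
After op 6 (insert('v')): buffer="vvaamvbs" (len 8), cursors c1@2 c2@2, authorship 1212....
Authorship (.=original, N=cursor N): 1 2 1 2 . . . .
Index 0: author = 1

Answer: cursor 1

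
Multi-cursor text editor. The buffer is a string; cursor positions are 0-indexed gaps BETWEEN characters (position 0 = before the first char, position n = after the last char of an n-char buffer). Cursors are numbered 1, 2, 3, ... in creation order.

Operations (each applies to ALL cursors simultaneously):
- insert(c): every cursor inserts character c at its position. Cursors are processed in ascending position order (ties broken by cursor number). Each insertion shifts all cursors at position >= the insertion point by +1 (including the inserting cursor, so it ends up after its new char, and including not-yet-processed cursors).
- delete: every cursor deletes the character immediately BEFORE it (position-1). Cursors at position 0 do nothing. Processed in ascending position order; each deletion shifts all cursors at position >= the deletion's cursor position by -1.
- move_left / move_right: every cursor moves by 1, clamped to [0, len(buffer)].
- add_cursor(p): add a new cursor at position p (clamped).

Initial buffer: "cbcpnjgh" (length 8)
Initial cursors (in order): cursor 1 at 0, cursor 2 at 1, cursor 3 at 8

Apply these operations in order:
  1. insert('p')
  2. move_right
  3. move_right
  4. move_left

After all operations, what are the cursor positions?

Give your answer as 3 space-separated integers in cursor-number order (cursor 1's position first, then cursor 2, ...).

Answer: 2 4 10

Derivation:
After op 1 (insert('p')): buffer="pcpbcpnjghp" (len 11), cursors c1@1 c2@3 c3@11, authorship 1.2.......3
After op 2 (move_right): buffer="pcpbcpnjghp" (len 11), cursors c1@2 c2@4 c3@11, authorship 1.2.......3
After op 3 (move_right): buffer="pcpbcpnjghp" (len 11), cursors c1@3 c2@5 c3@11, authorship 1.2.......3
After op 4 (move_left): buffer="pcpbcpnjghp" (len 11), cursors c1@2 c2@4 c3@10, authorship 1.2.......3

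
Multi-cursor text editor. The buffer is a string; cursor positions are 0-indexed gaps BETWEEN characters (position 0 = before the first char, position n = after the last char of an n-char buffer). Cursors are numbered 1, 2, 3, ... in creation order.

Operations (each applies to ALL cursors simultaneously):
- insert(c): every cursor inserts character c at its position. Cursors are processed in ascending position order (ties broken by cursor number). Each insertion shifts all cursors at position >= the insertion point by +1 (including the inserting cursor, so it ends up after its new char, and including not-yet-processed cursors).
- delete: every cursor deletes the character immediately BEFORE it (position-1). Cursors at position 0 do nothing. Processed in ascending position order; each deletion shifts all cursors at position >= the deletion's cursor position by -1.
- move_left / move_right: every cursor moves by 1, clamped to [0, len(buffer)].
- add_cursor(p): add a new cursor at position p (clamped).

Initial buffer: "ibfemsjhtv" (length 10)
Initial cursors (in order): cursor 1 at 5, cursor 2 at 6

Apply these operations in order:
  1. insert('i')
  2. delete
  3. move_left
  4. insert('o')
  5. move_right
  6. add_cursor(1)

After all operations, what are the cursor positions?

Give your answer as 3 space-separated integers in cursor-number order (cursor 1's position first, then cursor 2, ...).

Answer: 6 8 1

Derivation:
After op 1 (insert('i')): buffer="ibfemisijhtv" (len 12), cursors c1@6 c2@8, authorship .....1.2....
After op 2 (delete): buffer="ibfemsjhtv" (len 10), cursors c1@5 c2@6, authorship ..........
After op 3 (move_left): buffer="ibfemsjhtv" (len 10), cursors c1@4 c2@5, authorship ..........
After op 4 (insert('o')): buffer="ibfeomosjhtv" (len 12), cursors c1@5 c2@7, authorship ....1.2.....
After op 5 (move_right): buffer="ibfeomosjhtv" (len 12), cursors c1@6 c2@8, authorship ....1.2.....
After op 6 (add_cursor(1)): buffer="ibfeomosjhtv" (len 12), cursors c3@1 c1@6 c2@8, authorship ....1.2.....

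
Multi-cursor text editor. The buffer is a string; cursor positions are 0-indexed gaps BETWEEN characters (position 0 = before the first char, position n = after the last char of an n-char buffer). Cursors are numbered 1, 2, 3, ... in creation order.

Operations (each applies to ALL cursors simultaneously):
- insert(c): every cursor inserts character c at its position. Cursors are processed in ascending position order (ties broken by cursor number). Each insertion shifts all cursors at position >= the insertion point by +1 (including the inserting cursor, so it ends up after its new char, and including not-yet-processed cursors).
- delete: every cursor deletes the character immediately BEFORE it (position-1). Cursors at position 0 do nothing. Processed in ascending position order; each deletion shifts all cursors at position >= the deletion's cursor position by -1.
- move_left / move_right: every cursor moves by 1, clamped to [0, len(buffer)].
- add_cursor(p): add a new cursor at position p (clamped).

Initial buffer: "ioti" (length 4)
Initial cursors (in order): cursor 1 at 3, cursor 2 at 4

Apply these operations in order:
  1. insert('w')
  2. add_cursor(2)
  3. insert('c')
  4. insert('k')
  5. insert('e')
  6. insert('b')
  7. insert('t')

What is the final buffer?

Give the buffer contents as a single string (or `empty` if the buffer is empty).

After op 1 (insert('w')): buffer="iotwiw" (len 6), cursors c1@4 c2@6, authorship ...1.2
After op 2 (add_cursor(2)): buffer="iotwiw" (len 6), cursors c3@2 c1@4 c2@6, authorship ...1.2
After op 3 (insert('c')): buffer="ioctwciwc" (len 9), cursors c3@3 c1@6 c2@9, authorship ..3.11.22
After op 4 (insert('k')): buffer="iocktwckiwck" (len 12), cursors c3@4 c1@8 c2@12, authorship ..33.111.222
After op 5 (insert('e')): buffer="iocketwckeiwcke" (len 15), cursors c3@5 c1@10 c2@15, authorship ..333.1111.2222
After op 6 (insert('b')): buffer="iockebtwckebiwckeb" (len 18), cursors c3@6 c1@12 c2@18, authorship ..3333.11111.22222
After op 7 (insert('t')): buffer="iockebttwckebtiwckebt" (len 21), cursors c3@7 c1@14 c2@21, authorship ..33333.111111.222222

Answer: iockebttwckebtiwckebt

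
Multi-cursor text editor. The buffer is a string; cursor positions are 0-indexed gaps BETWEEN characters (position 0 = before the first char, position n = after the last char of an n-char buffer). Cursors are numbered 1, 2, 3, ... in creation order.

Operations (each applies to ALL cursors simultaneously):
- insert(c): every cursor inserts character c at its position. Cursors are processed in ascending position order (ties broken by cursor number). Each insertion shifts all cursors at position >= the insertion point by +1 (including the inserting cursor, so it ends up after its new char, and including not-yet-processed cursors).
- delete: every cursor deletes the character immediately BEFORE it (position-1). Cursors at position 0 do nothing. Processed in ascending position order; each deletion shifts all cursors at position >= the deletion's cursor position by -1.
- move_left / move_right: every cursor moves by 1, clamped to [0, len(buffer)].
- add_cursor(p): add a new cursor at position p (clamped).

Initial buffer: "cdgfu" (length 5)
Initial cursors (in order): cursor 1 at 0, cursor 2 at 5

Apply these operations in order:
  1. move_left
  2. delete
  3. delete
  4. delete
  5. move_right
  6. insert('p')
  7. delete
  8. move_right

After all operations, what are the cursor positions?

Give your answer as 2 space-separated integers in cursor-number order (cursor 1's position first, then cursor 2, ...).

Answer: 2 2

Derivation:
After op 1 (move_left): buffer="cdgfu" (len 5), cursors c1@0 c2@4, authorship .....
After op 2 (delete): buffer="cdgu" (len 4), cursors c1@0 c2@3, authorship ....
After op 3 (delete): buffer="cdu" (len 3), cursors c1@0 c2@2, authorship ...
After op 4 (delete): buffer="cu" (len 2), cursors c1@0 c2@1, authorship ..
After op 5 (move_right): buffer="cu" (len 2), cursors c1@1 c2@2, authorship ..
After op 6 (insert('p')): buffer="cpup" (len 4), cursors c1@2 c2@4, authorship .1.2
After op 7 (delete): buffer="cu" (len 2), cursors c1@1 c2@2, authorship ..
After op 8 (move_right): buffer="cu" (len 2), cursors c1@2 c2@2, authorship ..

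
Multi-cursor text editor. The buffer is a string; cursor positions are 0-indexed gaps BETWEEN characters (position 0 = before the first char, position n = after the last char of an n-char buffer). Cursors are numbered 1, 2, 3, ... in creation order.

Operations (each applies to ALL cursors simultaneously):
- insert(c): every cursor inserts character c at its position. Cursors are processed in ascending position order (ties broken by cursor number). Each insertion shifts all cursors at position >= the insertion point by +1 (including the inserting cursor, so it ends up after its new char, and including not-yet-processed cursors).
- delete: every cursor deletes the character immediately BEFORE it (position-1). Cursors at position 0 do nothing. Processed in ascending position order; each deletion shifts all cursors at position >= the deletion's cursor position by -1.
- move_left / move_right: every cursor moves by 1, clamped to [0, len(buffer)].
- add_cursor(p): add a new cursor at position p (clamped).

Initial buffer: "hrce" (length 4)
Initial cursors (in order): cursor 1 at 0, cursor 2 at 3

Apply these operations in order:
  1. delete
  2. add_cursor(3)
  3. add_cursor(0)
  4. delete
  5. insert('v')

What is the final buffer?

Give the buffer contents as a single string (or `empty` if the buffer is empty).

After op 1 (delete): buffer="hre" (len 3), cursors c1@0 c2@2, authorship ...
After op 2 (add_cursor(3)): buffer="hre" (len 3), cursors c1@0 c2@2 c3@3, authorship ...
After op 3 (add_cursor(0)): buffer="hre" (len 3), cursors c1@0 c4@0 c2@2 c3@3, authorship ...
After op 4 (delete): buffer="h" (len 1), cursors c1@0 c4@0 c2@1 c3@1, authorship .
After op 5 (insert('v')): buffer="vvhvv" (len 5), cursors c1@2 c4@2 c2@5 c3@5, authorship 14.23

Answer: vvhvv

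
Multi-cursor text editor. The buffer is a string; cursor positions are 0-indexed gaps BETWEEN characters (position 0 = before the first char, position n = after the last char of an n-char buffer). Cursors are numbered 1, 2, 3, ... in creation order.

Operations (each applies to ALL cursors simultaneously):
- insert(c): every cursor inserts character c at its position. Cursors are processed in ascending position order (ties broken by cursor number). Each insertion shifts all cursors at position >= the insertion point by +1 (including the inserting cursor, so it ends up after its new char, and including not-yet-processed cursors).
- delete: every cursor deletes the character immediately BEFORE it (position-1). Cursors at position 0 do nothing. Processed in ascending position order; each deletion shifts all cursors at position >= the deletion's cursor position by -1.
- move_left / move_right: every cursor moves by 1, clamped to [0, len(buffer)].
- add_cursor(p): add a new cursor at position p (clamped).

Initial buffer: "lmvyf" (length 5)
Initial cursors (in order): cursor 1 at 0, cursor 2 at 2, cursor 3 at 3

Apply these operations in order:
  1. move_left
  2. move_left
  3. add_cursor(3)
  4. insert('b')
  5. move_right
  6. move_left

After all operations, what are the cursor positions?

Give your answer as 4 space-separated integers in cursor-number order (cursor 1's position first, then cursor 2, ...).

Answer: 2 2 4 7

Derivation:
After op 1 (move_left): buffer="lmvyf" (len 5), cursors c1@0 c2@1 c3@2, authorship .....
After op 2 (move_left): buffer="lmvyf" (len 5), cursors c1@0 c2@0 c3@1, authorship .....
After op 3 (add_cursor(3)): buffer="lmvyf" (len 5), cursors c1@0 c2@0 c3@1 c4@3, authorship .....
After op 4 (insert('b')): buffer="bblbmvbyf" (len 9), cursors c1@2 c2@2 c3@4 c4@7, authorship 12.3..4..
After op 5 (move_right): buffer="bblbmvbyf" (len 9), cursors c1@3 c2@3 c3@5 c4@8, authorship 12.3..4..
After op 6 (move_left): buffer="bblbmvbyf" (len 9), cursors c1@2 c2@2 c3@4 c4@7, authorship 12.3..4..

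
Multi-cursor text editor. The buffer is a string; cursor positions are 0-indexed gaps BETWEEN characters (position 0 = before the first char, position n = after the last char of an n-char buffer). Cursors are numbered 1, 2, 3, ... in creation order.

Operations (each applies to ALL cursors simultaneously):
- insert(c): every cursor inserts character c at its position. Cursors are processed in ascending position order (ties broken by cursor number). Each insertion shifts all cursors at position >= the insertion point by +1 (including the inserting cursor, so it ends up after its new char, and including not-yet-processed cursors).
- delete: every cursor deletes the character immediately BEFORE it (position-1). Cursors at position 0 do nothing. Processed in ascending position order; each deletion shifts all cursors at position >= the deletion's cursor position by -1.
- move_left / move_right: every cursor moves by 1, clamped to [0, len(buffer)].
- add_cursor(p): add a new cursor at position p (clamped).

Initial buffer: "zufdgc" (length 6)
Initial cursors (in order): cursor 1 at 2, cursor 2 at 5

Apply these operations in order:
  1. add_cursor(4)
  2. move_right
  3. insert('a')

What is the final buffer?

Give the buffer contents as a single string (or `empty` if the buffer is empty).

After op 1 (add_cursor(4)): buffer="zufdgc" (len 6), cursors c1@2 c3@4 c2@5, authorship ......
After op 2 (move_right): buffer="zufdgc" (len 6), cursors c1@3 c3@5 c2@6, authorship ......
After op 3 (insert('a')): buffer="zufadgaca" (len 9), cursors c1@4 c3@7 c2@9, authorship ...1..3.2

Answer: zufadgaca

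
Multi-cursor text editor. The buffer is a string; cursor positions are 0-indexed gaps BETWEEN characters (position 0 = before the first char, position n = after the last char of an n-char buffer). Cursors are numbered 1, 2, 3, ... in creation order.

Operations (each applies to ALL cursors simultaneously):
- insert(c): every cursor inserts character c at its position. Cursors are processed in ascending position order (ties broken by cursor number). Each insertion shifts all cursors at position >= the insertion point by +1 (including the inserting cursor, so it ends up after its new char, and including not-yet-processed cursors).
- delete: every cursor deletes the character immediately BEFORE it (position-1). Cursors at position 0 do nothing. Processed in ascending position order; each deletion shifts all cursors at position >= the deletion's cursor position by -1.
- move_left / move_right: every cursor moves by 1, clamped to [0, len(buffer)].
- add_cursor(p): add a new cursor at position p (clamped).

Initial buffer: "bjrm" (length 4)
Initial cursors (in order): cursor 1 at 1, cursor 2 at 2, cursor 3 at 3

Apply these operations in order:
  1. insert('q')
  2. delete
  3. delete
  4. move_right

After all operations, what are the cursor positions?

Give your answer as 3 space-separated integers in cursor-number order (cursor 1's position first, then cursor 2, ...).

Answer: 1 1 1

Derivation:
After op 1 (insert('q')): buffer="bqjqrqm" (len 7), cursors c1@2 c2@4 c3@6, authorship .1.2.3.
After op 2 (delete): buffer="bjrm" (len 4), cursors c1@1 c2@2 c3@3, authorship ....
After op 3 (delete): buffer="m" (len 1), cursors c1@0 c2@0 c3@0, authorship .
After op 4 (move_right): buffer="m" (len 1), cursors c1@1 c2@1 c3@1, authorship .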